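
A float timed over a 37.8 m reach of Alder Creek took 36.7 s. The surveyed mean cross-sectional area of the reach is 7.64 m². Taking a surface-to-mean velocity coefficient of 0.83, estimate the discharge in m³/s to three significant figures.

v_surface = L / t̄ = 37.8 / 36.7 = 1.030 m/s
v_mean = 0.83 × 1.030 = 0.8549 m/s
Q = A × v_mean = 7.64 × 0.8549 = 6.531 m³/s

6.53 m³/s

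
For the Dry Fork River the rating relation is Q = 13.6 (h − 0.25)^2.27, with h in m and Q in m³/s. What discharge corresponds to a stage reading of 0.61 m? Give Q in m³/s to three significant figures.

Q = 13.6 × (0.61 − 0.25)^2.27 = 13.6 × 0.36^2.27 = 1.338 m³/s

1.34 m³/s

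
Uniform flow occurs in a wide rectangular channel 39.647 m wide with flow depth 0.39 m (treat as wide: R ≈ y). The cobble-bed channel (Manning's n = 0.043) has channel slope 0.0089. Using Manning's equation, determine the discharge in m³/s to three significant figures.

A = b·y = 39.647 × 0.39 = 15.46 m²
Wide channel: R ≈ y = 0.39 m
Q = (1/n)·A·R^(2/3)·S^(1/2) = (1/0.043) × 15.46 × 0.3900^(2/3) × 0.0089^(1/2) = 18.11 m³/s

18.1 m³/s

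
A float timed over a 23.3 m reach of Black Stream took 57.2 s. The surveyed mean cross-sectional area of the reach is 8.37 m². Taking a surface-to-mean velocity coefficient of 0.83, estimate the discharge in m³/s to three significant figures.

v_surface = L / t̄ = 23.3 / 57.2 = 0.4073 m/s
v_mean = 0.83 × 0.4073 = 0.3381 m/s
Q = A × v_mean = 8.37 × 0.3381 = 2.830 m³/s

2.83 m³/s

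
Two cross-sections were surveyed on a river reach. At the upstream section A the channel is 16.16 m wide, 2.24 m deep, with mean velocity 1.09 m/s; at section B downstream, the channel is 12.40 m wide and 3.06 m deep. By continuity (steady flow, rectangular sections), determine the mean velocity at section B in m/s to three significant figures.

Q = A₁V₁ = (16.16×2.24) × 1.09 = 39.46 m³/s
A₂ = 12.40 × 3.06 = 37.94 m²
V₂ = Q/A₂ = 39.46/37.94 = 1.040 m/s

1.04 m/s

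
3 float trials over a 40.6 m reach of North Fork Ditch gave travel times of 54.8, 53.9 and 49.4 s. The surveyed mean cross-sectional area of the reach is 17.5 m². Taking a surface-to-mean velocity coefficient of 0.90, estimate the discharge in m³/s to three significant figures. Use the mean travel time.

t̄ = (54.8 + 53.9 + 49.4) / 3 = 52.7 s
v_surface = L / t̄ = 40.6 / 52.7 = 0.7704 m/s
v_mean = 0.90 × 0.7704 = 0.6934 m/s
Q = A × v_mean = 17.5 × 0.6934 = 12.13 m³/s

12.1 m³/s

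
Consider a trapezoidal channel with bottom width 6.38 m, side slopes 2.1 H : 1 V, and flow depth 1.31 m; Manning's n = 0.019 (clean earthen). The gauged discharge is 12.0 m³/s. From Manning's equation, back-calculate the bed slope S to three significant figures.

A = (b + z·y)·y = (6.38 + 2.1×1.31)×1.31 = 11.96 m²
P = b + 2y√(1+z²) = 6.38 + 2×1.31×√(1+2.1²) = 12.47 m
R = A/P = 11.96/12.47 = 0.9589 m
S = (Q·n / (1·A·R^(2/3)))² = (12.0×0.019 / (1×11.96×0.9724))² = 0.0003842

0.000384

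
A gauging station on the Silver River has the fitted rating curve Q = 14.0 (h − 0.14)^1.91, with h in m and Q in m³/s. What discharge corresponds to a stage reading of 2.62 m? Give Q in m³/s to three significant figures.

79.3 m³/s

Q = 14.0 × (2.62 − 0.14)^1.91 = 14.0 × 2.48^1.91 = 79.35 m³/s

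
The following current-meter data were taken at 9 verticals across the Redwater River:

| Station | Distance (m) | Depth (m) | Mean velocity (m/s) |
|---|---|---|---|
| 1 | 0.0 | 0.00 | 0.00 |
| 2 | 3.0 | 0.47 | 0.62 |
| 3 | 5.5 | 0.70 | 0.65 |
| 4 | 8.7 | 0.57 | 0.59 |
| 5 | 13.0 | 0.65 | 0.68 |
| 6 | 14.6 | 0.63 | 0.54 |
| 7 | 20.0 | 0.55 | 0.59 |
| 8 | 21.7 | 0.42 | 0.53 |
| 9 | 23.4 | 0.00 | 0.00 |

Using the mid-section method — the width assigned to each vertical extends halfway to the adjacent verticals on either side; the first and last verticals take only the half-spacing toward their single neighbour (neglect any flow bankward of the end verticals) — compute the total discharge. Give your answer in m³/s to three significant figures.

7.38 m³/s

w_2 = (5.5 − 0.0)/2 = 2.75 m; q_2 = 0.62 × 0.47 × 2.75 = 0.8014 m³/s
w_3 = (8.7 − 3.0)/2 = 2.85 m; q_3 = 0.65 × 0.70 × 2.85 = 1.297 m³/s
w_4 = (13.0 − 5.5)/2 = 3.75 m; q_4 = 0.59 × 0.57 × 3.75 = 1.261 m³/s
w_5 = (14.6 − 8.7)/2 = 2.95 m; q_5 = 0.68 × 0.65 × 2.95 = 1.304 m³/s
w_6 = (20.0 − 13.0)/2 = 3.5 m; q_6 = 0.54 × 0.63 × 3.5 = 1.191 m³/s
w_7 = (21.7 − 14.6)/2 = 3.55 m; q_7 = 0.59 × 0.55 × 3.55 = 1.152 m³/s
w_8 = (23.4 − 20.0)/2 = 1.7 m; q_8 = 0.53 × 0.42 × 1.7 = 0.3784 m³/s
Stations 1, 9 contribute zero (depth or velocity is 0).
Q = Σ qᵢ = 7.384 m³/s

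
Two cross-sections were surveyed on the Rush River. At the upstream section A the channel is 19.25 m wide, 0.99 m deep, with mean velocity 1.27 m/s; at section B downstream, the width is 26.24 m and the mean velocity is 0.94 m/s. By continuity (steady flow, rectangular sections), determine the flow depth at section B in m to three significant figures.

Q = A₁V₁ = (19.25×0.99) × 1.27 = 24.20 m³/s
d₂ = Q/(b₂ V₂) = 24.20/(26.24×0.94) = 0.9812 m

0.981 m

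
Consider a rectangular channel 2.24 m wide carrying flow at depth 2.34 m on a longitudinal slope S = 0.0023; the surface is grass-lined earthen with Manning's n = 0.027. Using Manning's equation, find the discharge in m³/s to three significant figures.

7.74 m³/s

A = b·y = 2.24 × 2.34 = 5.242 m²
P = b + 2y = 2.24 + 2×2.34 = 6.920 m
R = A/P = 5.242/6.920 = 0.7575 m
Q = (1/n)·A·R^(2/3)·S^(1/2) = (1/0.027) × 5.242 × 0.7575^(2/3) × 0.0023^(1/2) = 7.736 m³/s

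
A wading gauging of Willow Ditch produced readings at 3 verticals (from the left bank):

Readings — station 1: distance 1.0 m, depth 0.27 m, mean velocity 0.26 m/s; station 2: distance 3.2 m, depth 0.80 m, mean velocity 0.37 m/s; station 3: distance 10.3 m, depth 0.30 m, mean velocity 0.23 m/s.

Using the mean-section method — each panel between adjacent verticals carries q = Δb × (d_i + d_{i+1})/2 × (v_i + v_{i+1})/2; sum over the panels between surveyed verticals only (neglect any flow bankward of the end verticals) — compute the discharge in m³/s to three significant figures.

Panel 1-2: Δb = 2.2 m, d̄ = (0.27+0.80)/2 = 0.535, v̄ = (0.26+0.37)/2 = 0.315 → q = 2.2×0.535×0.315 = 0.3708 m³/s
Panel 2-3: Δb = 7.1 m, d̄ = (0.80+0.30)/2 = 0.55, v̄ = (0.37+0.23)/2 = 0.3 → q = 7.1×0.55×0.3 = 1.172 m³/s
Q = Σ q = 1.542 m³/s

1.54 m³/s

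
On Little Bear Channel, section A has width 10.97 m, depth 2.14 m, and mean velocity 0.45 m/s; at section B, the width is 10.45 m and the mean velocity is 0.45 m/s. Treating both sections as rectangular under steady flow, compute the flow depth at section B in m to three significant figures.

2.25 m

Q = A₁V₁ = (10.97×2.14) × 0.45 = 10.56 m³/s
d₂ = Q/(b₂ V₂) = 10.56/(10.45×0.45) = 2.246 m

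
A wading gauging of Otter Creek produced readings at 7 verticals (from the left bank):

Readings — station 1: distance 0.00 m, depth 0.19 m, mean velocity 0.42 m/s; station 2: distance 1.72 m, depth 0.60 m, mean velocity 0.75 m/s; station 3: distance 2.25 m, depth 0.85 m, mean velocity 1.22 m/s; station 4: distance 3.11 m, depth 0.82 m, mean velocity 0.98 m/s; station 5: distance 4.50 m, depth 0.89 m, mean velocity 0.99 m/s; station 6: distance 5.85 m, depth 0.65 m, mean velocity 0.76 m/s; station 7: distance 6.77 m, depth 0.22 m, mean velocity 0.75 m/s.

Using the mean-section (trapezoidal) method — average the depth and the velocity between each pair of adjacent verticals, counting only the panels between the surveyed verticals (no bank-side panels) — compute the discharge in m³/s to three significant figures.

3.95 m³/s

Panel 1-2: Δb = 1.72 m, d̄ = (0.19+0.60)/2 = 0.395, v̄ = (0.42+0.75)/2 = 0.585 → q = 1.72×0.395×0.585 = 0.3974 m³/s
Panel 2-3: Δb = 0.53 m, d̄ = (0.60+0.85)/2 = 0.725, v̄ = (0.75+1.22)/2 = 0.985 → q = 0.53×0.725×0.985 = 0.3785 m³/s
Panel 3-4: Δb = 0.86 m, d̄ = (0.85+0.82)/2 = 0.835, v̄ = (1.22+0.98)/2 = 1.1 → q = 0.86×0.835×1.1 = 0.7899 m³/s
Panel 4-5: Δb = 1.39 m, d̄ = (0.82+0.89)/2 = 0.855, v̄ = (0.98+0.99)/2 = 0.985 → q = 1.39×0.855×0.985 = 1.171 m³/s
Panel 5-6: Δb = 1.35 m, d̄ = (0.89+0.65)/2 = 0.77, v̄ = (0.99+0.76)/2 = 0.875 → q = 1.35×0.77×0.875 = 0.9096 m³/s
Panel 6-7: Δb = 0.92 m, d̄ = (0.65+0.22)/2 = 0.435, v̄ = (0.76+0.75)/2 = 0.755 → q = 0.92×0.435×0.755 = 0.3022 m³/s
Q = Σ q = 3.948 m³/s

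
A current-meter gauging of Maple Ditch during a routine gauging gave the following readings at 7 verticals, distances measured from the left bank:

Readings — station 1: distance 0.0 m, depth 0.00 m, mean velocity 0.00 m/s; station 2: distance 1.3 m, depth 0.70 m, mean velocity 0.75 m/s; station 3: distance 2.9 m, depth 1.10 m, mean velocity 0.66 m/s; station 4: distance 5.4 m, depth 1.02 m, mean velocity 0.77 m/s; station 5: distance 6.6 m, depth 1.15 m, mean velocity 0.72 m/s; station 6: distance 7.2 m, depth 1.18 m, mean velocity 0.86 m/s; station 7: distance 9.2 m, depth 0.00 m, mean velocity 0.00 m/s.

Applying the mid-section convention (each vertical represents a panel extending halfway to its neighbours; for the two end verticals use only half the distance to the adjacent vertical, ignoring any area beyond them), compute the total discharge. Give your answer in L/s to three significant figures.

w_2 = (2.9 − 0.0)/2 = 1.45 m; q_2 = 0.75 × 0.70 × 1.45 = 0.7613 m³/s
w_3 = (5.4 − 1.3)/2 = 2.05 m; q_3 = 0.66 × 1.10 × 2.05 = 1.488 m³/s
w_4 = (6.6 − 2.9)/2 = 1.85 m; q_4 = 0.77 × 1.02 × 1.85 = 1.453 m³/s
w_5 = (7.2 − 5.4)/2 = 0.9 m; q_5 = 0.72 × 1.15 × 0.9 = 0.7452 m³/s
w_6 = (9.2 − 6.6)/2 = 1.3 m; q_6 = 0.86 × 1.18 × 1.3 = 1.319 m³/s
Stations 1, 7 contribute zero (depth or velocity is 0).
Q = Σ qᵢ = 5.767 m³/s
= 5.767 × 1000 = 5767 L/s

5770 L/s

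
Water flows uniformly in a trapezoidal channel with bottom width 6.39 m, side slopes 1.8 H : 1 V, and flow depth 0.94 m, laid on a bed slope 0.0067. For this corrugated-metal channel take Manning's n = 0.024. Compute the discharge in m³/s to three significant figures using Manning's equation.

21.2 m³/s

A = (b + z·y)·y = (6.39 + 1.8×0.94)×0.94 = 7.597 m²
P = b + 2y√(1+z²) = 6.39 + 2×0.94×√(1+1.8²) = 10.26 m
R = A/P = 7.597/10.26 = 0.7404 m
Q = (1/n)·A·R^(2/3)·S^(1/2) = (1/0.024) × 7.597 × 0.7404^(2/3) × 0.0067^(1/2) = 21.21 m³/s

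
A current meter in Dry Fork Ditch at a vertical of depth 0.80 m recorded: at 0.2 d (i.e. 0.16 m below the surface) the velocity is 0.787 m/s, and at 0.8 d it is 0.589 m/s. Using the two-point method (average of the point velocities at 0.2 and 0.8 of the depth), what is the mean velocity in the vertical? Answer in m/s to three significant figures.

0.688 m/s

v̄ = (0.787 + 0.589) / 2 = 0.6880 m/s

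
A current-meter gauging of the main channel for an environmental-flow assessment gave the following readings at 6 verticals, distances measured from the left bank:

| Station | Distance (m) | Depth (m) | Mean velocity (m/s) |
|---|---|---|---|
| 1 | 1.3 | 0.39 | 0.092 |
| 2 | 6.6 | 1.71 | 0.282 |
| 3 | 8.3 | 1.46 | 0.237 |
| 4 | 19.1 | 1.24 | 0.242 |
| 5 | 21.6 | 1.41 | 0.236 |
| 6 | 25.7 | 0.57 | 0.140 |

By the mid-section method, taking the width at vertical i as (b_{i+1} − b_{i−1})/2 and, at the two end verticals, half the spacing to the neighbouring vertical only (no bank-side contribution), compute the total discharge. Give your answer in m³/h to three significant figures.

25900 m³/h

w_1 = (6.6 − 1.3)/2 = 2.65 m; q_1 = 0.092 × 0.39 × 2.65 = 0.09508 m³/s
w_2 = (8.3 − 1.3)/2 = 3.5 m; q_2 = 0.282 × 1.71 × 3.5 = 1.688 m³/s
w_3 = (19.1 − 6.6)/2 = 6.25 m; q_3 = 0.237 × 1.46 × 6.25 = 2.163 m³/s
w_4 = (21.6 − 8.3)/2 = 6.65 m; q_4 = 0.242 × 1.24 × 6.65 = 1.996 m³/s
w_5 = (25.7 − 19.1)/2 = 3.3 m; q_5 = 0.236 × 1.41 × 3.3 = 1.098 m³/s
w_6 = (25.7 − 21.6)/2 = 2.05 m; q_6 = 0.140 × 0.57 × 2.05 = 0.1636 m³/s
Q = Σ qᵢ = 7.203 m³/s
= 7.203 × 3600 = 25930 m³/h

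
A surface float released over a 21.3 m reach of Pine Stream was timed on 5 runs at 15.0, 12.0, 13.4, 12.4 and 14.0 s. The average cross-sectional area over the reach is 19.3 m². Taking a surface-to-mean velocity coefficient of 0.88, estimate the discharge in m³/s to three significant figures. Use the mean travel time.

27.1 m³/s

t̄ = (15.0 + 12.0 + 13.4 + 12.4 + 14.0) / 5 = 13.36 s
v_surface = L / t̄ = 21.3 / 13.36 = 1.594 m/s
v_mean = 0.88 × 1.594 = 1.403 m/s
Q = A × v_mean = 19.3 × 1.403 = 27.08 m³/s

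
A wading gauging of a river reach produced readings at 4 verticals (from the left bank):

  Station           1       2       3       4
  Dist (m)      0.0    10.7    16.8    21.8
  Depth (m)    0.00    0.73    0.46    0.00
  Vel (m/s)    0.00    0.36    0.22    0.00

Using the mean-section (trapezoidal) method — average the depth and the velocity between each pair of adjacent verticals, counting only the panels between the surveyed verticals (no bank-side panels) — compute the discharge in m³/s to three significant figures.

1.88 m³/s

Panel 1-2: Δb = 10.7 m, d̄ = (0.00+0.73)/2 = 0.365, v̄ = (0.00+0.36)/2 = 0.18 → q = 10.7×0.365×0.18 = 0.7030 m³/s
Panel 2-3: Δb = 6.1 m, d̄ = (0.73+0.46)/2 = 0.595, v̄ = (0.36+0.22)/2 = 0.29 → q = 6.1×0.595×0.29 = 1.053 m³/s
Panel 3-4: Δb = 5 m, d̄ = (0.46+0.00)/2 = 0.23, v̄ = (0.22+0.00)/2 = 0.11 → q = 5×0.23×0.11 = 0.1265 m³/s
Q = Σ q = 1.882 m³/s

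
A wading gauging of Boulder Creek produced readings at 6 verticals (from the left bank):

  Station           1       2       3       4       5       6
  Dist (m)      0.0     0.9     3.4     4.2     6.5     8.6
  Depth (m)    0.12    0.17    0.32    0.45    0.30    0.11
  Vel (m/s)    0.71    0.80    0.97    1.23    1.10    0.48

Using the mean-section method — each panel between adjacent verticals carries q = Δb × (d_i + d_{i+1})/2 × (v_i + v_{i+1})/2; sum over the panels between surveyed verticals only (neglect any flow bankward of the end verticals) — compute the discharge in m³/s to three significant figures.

2.32 m³/s

Panel 1-2: Δb = 0.9 m, d̄ = (0.12+0.17)/2 = 0.145, v̄ = (0.71+0.80)/2 = 0.755 → q = 0.9×0.145×0.755 = 0.09853 m³/s
Panel 2-3: Δb = 2.5 m, d̄ = (0.17+0.32)/2 = 0.245, v̄ = (0.80+0.97)/2 = 0.885 → q = 2.5×0.245×0.885 = 0.5421 m³/s
Panel 3-4: Δb = 0.8 m, d̄ = (0.32+0.45)/2 = 0.385, v̄ = (0.97+1.23)/2 = 1.1 → q = 0.8×0.385×1.1 = 0.3388 m³/s
Panel 4-5: Δb = 2.3 m, d̄ = (0.45+0.30)/2 = 0.375, v̄ = (1.23+1.10)/2 = 1.165 → q = 2.3×0.375×1.165 = 1.005 m³/s
Panel 5-6: Δb = 2.1 m, d̄ = (0.30+0.11)/2 = 0.205, v̄ = (1.10+0.48)/2 = 0.79 → q = 2.1×0.205×0.79 = 0.3401 m³/s
Q = Σ q = 2.324 m³/s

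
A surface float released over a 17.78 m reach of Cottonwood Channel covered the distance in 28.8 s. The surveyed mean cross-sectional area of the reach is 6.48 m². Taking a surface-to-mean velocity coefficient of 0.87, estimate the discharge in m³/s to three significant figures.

3.48 m³/s

v_surface = L / t̄ = 17.78 / 28.8 = 0.6174 m/s
v_mean = 0.87 × 0.6174 = 0.5371 m/s
Q = A × v_mean = 6.48 × 0.5371 = 3.480 m³/s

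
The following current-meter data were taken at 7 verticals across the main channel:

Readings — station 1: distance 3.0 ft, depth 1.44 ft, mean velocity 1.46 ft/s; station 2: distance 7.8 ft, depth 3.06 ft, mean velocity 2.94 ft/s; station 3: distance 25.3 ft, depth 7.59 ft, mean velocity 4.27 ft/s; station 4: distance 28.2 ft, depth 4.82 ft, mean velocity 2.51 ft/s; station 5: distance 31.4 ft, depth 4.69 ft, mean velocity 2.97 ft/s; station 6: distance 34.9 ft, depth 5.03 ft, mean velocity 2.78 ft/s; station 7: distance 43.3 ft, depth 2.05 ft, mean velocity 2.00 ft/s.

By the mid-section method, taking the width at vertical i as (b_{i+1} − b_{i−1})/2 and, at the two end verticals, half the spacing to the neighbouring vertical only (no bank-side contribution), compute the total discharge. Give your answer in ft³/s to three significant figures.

w_1 = (7.8 − 3.0)/2 = 2.4 ft; q_1 = 1.46 × 1.44 × 2.4 = 5.046 ft³/s
w_2 = (25.3 − 3.0)/2 = 11.15 ft; q_2 = 2.94 × 3.06 × 11.15 = 100.3 ft³/s
w_3 = (28.2 − 7.8)/2 = 10.2 ft; q_3 = 4.27 × 7.59 × 10.2 = 330.6 ft³/s
w_4 = (31.4 − 25.3)/2 = 3.05 ft; q_4 = 2.51 × 4.82 × 3.05 = 36.90 ft³/s
w_5 = (34.9 − 28.2)/2 = 3.35 ft; q_5 = 2.97 × 4.69 × 3.35 = 46.66 ft³/s
w_6 = (43.3 − 31.4)/2 = 5.95 ft; q_6 = 2.78 × 5.03 × 5.95 = 83.20 ft³/s
w_7 = (43.3 − 34.9)/2 = 4.2 ft; q_7 = 2.00 × 2.05 × 4.2 = 17.22 ft³/s
Q = Σ qᵢ = 619.9 ft³/s

620 ft³/s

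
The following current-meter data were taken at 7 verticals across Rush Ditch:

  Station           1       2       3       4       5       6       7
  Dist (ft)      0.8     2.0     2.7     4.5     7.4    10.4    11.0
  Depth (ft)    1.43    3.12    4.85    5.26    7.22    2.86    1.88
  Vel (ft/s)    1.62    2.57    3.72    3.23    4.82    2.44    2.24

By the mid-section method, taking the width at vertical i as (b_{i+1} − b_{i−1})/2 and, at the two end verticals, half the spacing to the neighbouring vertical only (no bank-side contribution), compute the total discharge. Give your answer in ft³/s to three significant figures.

w_1 = (2.0 − 0.8)/2 = 0.6 ft; q_1 = 1.62 × 1.43 × 0.6 = 1.390 ft³/s
w_2 = (2.7 − 0.8)/2 = 0.95 ft; q_2 = 2.57 × 3.12 × 0.95 = 7.617 ft³/s
w_3 = (4.5 − 2.0)/2 = 1.25 ft; q_3 = 3.72 × 4.85 × 1.25 = 22.55 ft³/s
w_4 = (7.4 − 2.7)/2 = 2.35 ft; q_4 = 3.23 × 5.26 × 2.35 = 39.93 ft³/s
w_5 = (10.4 − 4.5)/2 = 2.95 ft; q_5 = 4.82 × 7.22 × 2.95 = 102.7 ft³/s
w_6 = (11.0 − 7.4)/2 = 1.8 ft; q_6 = 2.44 × 2.86 × 1.8 = 12.56 ft³/s
w_7 = (11.0 − 10.4)/2 = 0.3 ft; q_7 = 2.24 × 1.88 × 0.3 = 1.263 ft³/s
Q = Σ qᵢ = 188.0 ft³/s

188 ft³/s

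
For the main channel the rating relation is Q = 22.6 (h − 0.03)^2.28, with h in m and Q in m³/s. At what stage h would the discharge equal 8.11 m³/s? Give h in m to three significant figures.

0.668 m

h − h₀ = (Q/C)^(1/b) = (8.11/22.6)^(1/2.28) = 0.6379 m
h = 0.03 + 0.6379 = 0.6679 m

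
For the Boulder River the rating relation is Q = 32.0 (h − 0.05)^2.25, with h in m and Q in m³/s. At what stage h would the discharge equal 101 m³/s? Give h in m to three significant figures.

1.72 m

h − h₀ = (Q/C)^(1/b) = (101/32.0)^(1/2.25) = 1.667 m
h = 0.05 + 1.667 = 1.717 m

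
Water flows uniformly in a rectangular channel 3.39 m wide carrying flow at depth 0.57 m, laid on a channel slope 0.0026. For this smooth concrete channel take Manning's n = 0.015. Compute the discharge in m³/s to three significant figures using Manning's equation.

A = b·y = 3.39 × 0.57 = 1.932 m²
P = b + 2y = 3.39 + 2×0.57 = 4.530 m
R = A/P = 1.932/4.530 = 0.4266 m
Q = (1/n)·A·R^(2/3)·S^(1/2) = (1/0.015) × 1.932 × 0.4266^(2/3) × 0.0026^(1/2) = 3.722 m³/s

3.72 m³/s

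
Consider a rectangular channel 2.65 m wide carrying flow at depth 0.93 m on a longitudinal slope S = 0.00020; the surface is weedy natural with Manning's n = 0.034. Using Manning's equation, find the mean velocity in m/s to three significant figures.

0.278 m/s

A = b·y = 2.65 × 0.93 = 2.465 m²
P = b + 2y = 2.65 + 2×0.93 = 4.510 m
R = A/P = 2.465/4.510 = 0.5465 m
Q = (1/n)·A·R^(2/3)·S^(1/2) = (1/0.034) × 2.465 × 0.5465^(2/3) × 0.00020^(1/2) = 0.6852 m³/s
V = Q/A = 0.6852/2.465 = 0.2780 m/s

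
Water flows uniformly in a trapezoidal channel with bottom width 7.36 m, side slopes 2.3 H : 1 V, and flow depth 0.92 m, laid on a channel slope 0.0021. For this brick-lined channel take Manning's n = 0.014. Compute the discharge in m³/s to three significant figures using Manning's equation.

23.1 m³/s

A = (b + z·y)·y = (7.36 + 2.3×0.92)×0.92 = 8.718 m²
P = b + 2y√(1+z²) = 7.36 + 2×0.92×√(1+2.3²) = 11.97 m
R = A/P = 8.718/11.97 = 0.7280 m
Q = (1/n)·A·R^(2/3)·S^(1/2) = (1/0.014) × 8.718 × 0.7280^(2/3) × 0.0021^(1/2) = 23.09 m³/s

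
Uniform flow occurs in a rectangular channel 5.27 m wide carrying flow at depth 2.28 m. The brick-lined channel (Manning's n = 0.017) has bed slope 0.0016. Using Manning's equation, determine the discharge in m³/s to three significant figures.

32.3 m³/s

A = b·y = 5.27 × 2.28 = 12.02 m²
P = b + 2y = 5.27 + 2×2.28 = 9.830 m
R = A/P = 12.02/9.830 = 1.222 m
Q = (1/n)·A·R^(2/3)·S^(1/2) = (1/0.017) × 12.02 × 1.222^(2/3) × 0.0016^(1/2) = 32.32 m³/s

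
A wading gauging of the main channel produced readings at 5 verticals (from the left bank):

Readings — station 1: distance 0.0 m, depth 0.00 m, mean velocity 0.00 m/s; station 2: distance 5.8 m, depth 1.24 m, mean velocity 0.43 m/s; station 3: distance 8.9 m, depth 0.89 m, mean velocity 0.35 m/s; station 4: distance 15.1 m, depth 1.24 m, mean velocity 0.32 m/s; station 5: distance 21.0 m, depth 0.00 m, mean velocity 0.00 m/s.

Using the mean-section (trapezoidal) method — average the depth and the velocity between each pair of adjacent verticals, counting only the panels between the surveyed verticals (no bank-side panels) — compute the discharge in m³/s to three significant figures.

Panel 1-2: Δb = 5.8 m, d̄ = (0.00+1.24)/2 = 0.62, v̄ = (0.00+0.43)/2 = 0.215 → q = 5.8×0.62×0.215 = 0.7731 m³/s
Panel 2-3: Δb = 3.1 m, d̄ = (1.24+0.89)/2 = 1.065, v̄ = (0.43+0.35)/2 = 0.39 → q = 3.1×1.065×0.39 = 1.288 m³/s
Panel 3-4: Δb = 6.2 m, d̄ = (0.89+1.24)/2 = 1.065, v̄ = (0.35+0.32)/2 = 0.335 → q = 6.2×1.065×0.335 = 2.212 m³/s
Panel 4-5: Δb = 5.9 m, d̄ = (1.24+0.00)/2 = 0.62, v̄ = (0.32+0.00)/2 = 0.16 → q = 5.9×0.62×0.16 = 0.5853 m³/s
Q = Σ q = 4.858 m³/s

4.86 m³/s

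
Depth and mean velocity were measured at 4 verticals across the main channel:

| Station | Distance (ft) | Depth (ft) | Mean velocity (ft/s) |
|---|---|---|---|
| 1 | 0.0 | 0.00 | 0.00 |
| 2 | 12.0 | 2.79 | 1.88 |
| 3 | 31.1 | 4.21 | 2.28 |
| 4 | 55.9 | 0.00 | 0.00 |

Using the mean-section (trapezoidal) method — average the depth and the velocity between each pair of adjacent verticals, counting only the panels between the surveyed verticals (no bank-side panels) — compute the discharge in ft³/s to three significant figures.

Panel 1-2: Δb = 12 ft, d̄ = (0.00+2.79)/2 = 1.395, v̄ = (0.00+1.88)/2 = 0.94 → q = 12×1.395×0.94 = 15.74 ft³/s
Panel 2-3: Δb = 19.1 ft, d̄ = (2.79+4.21)/2 = 3.5, v̄ = (1.88+2.28)/2 = 2.08 → q = 19.1×3.5×2.08 = 139.0 ft³/s
Panel 3-4: Δb = 24.8 ft, d̄ = (4.21+0.00)/2 = 2.105, v̄ = (2.28+0.00)/2 = 1.14 → q = 24.8×2.105×1.14 = 59.51 ft³/s
Q = Σ q = 214.3 ft³/s

214 ft³/s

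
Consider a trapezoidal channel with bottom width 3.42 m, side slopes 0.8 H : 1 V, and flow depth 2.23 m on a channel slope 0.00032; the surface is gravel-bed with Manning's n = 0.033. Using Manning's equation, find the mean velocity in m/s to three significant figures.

0.636 m/s

A = (b + z·y)·y = (3.42 + 0.8×2.23)×2.23 = 11.60 m²
P = b + 2y√(1+z²) = 3.42 + 2×2.23×√(1+0.8²) = 9.132 m
R = A/P = 11.60/9.132 = 1.271 m
Q = (1/n)·A·R^(2/3)·S^(1/2) = (1/0.033) × 11.60 × 1.271^(2/3) × 0.00032^(1/2) = 7.381 m³/s
V = Q/A = 7.381/11.60 = 0.6360 m/s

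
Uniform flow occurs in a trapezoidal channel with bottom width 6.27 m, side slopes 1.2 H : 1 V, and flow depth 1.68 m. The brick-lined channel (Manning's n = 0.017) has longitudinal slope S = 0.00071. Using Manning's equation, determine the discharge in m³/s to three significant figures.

A = (b + z·y)·y = (6.27 + 1.2×1.68)×1.68 = 13.92 m²
P = b + 2y√(1+z²) = 6.27 + 2×1.68×√(1+1.2²) = 11.52 m
R = A/P = 13.92/11.52 = 1.209 m
Q = (1/n)·A·R^(2/3)·S^(1/2) = (1/0.017) × 13.92 × 1.209^(2/3) × 0.00071^(1/2) = 24.76 m³/s

24.8 m³/s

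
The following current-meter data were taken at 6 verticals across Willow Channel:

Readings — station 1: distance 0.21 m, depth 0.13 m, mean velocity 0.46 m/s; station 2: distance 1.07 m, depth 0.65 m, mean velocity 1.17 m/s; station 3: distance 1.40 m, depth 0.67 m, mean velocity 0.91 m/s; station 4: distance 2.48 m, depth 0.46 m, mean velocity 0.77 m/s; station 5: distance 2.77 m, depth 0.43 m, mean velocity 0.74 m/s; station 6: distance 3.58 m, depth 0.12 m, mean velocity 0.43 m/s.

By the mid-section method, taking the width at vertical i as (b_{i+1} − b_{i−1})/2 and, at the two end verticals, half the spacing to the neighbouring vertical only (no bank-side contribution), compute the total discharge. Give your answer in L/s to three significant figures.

1350 L/s

w_1 = (1.07 − 0.21)/2 = 0.43 m; q_1 = 0.46 × 0.13 × 0.43 = 0.02571 m³/s
w_2 = (1.40 − 0.21)/2 = 0.595 m; q_2 = 1.17 × 0.65 × 0.595 = 0.4525 m³/s
w_3 = (2.48 − 1.07)/2 = 0.705 m; q_3 = 0.91 × 0.67 × 0.705 = 0.4298 m³/s
w_4 = (2.77 − 1.40)/2 = 0.685 m; q_4 = 0.77 × 0.46 × 0.685 = 0.2426 m³/s
w_5 = (3.58 − 2.48)/2 = 0.55 m; q_5 = 0.74 × 0.43 × 0.55 = 0.1750 m³/s
w_6 = (3.58 − 2.77)/2 = 0.405 m; q_6 = 0.43 × 0.12 × 0.405 = 0.02090 m³/s
Q = Σ qᵢ = 1.347 m³/s
= 1.347 × 1000 = 1347 L/s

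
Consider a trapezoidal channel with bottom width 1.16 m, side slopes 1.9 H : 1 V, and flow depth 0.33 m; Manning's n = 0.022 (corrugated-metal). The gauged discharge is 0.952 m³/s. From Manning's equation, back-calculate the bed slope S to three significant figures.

A = (b + z·y)·y = (1.16 + 1.9×0.33)×0.33 = 0.5897 m²
P = b + 2y√(1+z²) = 1.16 + 2×0.33×√(1+1.9²) = 2.577 m
R = A/P = 0.5897/2.577 = 0.2288 m
S = (Q·n / (1·A·R^(2/3)))² = (0.952×0.022 / (1×0.5897×0.3741))² = 0.009012

0.00901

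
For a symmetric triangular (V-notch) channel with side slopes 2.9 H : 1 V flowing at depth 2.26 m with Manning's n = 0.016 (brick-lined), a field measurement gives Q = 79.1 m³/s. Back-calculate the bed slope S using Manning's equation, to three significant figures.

A = z·y² = 2.9×2.26² = 14.81 m²
P = 2y√(1+z²) = 2×2.26×√(1+2.9²) = 13.87 m
R = A/P = 14.81/13.87 = 1.068 m
S = (Q·n / (1·A·R^(2/3)))² = (79.1×0.016 / (1×14.81×1.045))² = 0.006685

0.00669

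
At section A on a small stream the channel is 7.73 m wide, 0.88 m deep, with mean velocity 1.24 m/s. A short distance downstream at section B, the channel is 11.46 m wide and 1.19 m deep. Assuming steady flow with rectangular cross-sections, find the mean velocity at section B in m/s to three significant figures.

Q = A₁V₁ = (7.73×0.88) × 1.24 = 8.435 m³/s
A₂ = 11.46 × 1.19 = 13.64 m²
V₂ = Q/A₂ = 8.435/13.64 = 0.6185 m/s

0.619 m/s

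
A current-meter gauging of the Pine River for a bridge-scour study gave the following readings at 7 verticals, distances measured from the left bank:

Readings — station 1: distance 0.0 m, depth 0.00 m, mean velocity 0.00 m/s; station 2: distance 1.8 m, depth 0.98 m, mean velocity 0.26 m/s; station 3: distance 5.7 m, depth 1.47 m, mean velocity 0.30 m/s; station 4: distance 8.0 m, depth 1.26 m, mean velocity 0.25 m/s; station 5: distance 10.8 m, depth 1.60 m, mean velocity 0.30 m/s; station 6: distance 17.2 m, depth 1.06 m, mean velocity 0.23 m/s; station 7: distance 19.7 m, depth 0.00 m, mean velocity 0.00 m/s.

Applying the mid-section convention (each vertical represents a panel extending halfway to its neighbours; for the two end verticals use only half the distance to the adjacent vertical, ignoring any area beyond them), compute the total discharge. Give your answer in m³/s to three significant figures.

w_2 = (5.7 − 0.0)/2 = 2.85 m; q_2 = 0.26 × 0.98 × 2.85 = 0.7262 m³/s
w_3 = (8.0 − 1.8)/2 = 3.1 m; q_3 = 0.30 × 1.47 × 3.1 = 1.367 m³/s
w_4 = (10.8 − 5.7)/2 = 2.55 m; q_4 = 0.25 × 1.26 × 2.55 = 0.8033 m³/s
w_5 = (17.2 − 8.0)/2 = 4.6 m; q_5 = 0.30 × 1.60 × 4.6 = 2.208 m³/s
w_6 = (19.7 − 10.8)/2 = 4.45 m; q_6 = 0.23 × 1.06 × 4.45 = 1.085 m³/s
Stations 1, 7 contribute zero (depth or velocity is 0).
Q = Σ qᵢ = 6.189 m³/s

6.19 m³/s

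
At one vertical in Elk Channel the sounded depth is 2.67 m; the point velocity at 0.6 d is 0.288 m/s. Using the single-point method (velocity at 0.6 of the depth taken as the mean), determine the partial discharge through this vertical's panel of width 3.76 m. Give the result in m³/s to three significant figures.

v̄ = v₀.₆ = 0.288 m/s
q = v̄ × d × w = 0.2880 × 2.67 × 3.76 = 2.891 m³/s

2.89 m³/s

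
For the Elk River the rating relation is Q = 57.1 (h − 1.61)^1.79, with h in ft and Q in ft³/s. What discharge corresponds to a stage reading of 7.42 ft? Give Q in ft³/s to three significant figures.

1330 ft³/s

Q = 57.1 × (7.42 − 1.61)^1.79 = 57.1 × 5.81^1.79 = 1332 ft³/s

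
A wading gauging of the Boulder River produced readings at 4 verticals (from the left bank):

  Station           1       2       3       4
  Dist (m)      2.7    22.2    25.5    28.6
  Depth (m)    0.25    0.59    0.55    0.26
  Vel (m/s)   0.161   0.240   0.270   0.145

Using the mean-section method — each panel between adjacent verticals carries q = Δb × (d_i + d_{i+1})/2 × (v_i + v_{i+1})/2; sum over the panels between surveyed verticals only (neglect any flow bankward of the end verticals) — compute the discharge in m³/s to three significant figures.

Panel 1-2: Δb = 19.5 m, d̄ = (0.25+0.59)/2 = 0.42, v̄ = (0.161+0.240)/2 = 0.2005 → q = 19.5×0.42×0.2005 = 1.642 m³/s
Panel 2-3: Δb = 3.3 m, d̄ = (0.59+0.55)/2 = 0.57, v̄ = (0.240+0.270)/2 = 0.255 → q = 3.3×0.57×0.255 = 0.4797 m³/s
Panel 3-4: Δb = 3.1 m, d̄ = (0.55+0.26)/2 = 0.405, v̄ = (0.270+0.145)/2 = 0.2075 → q = 3.1×0.405×0.2075 = 0.2605 m³/s
Q = Σ q = 2.382 m³/s

2.38 m³/s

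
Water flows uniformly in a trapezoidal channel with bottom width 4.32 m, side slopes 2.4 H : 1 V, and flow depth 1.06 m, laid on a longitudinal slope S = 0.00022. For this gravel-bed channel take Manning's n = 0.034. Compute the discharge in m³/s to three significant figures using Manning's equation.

2.60 m³/s

A = (b + z·y)·y = (4.32 + 2.4×1.06)×1.06 = 7.276 m²
P = b + 2y√(1+z²) = 4.32 + 2×1.06×√(1+2.4²) = 9.832 m
R = A/P = 7.276/9.832 = 0.7400 m
Q = (1/n)·A·R^(2/3)·S^(1/2) = (1/0.034) × 7.276 × 0.7400^(2/3) × 0.00022^(1/2) = 2.597 m³/s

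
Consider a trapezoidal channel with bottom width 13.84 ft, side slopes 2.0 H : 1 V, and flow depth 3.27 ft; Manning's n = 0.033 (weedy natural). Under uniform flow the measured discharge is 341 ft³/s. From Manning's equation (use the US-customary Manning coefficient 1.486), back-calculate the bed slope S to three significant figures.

A = (b + z·y)·y = (13.84 + 2.0×3.27)×3.27 = 66.64 ft²
P = b + 2y√(1+z²) = 13.84 + 2×3.27×√(1+2.0²) = 28.46 ft
R = A/P = 66.64/28.46 = 2.341 ft
S = (Q·n / (1.486·A·R^(2/3)))² = (341×0.033 / (1.486×66.64×1.763))² = 0.004153

0.00415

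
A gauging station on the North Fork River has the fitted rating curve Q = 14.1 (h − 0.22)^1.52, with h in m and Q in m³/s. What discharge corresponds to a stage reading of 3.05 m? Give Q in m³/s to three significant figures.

Q = 14.1 × (3.05 − 0.22)^1.52 = 14.1 × 2.83^1.52 = 68.54 m³/s

68.5 m³/s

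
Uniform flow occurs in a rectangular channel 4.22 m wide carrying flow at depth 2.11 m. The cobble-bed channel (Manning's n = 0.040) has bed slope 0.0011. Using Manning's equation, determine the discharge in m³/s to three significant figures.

7.65 m³/s

A = b·y = 4.22 × 2.11 = 8.904 m²
P = b + 2y = 4.22 + 2×2.11 = 8.440 m
R = A/P = 8.904/8.440 = 1.055 m
Q = (1/n)·A·R^(2/3)·S^(1/2) = (1/0.040) × 8.904 × 1.055^(2/3) × 0.0011^(1/2) = 7.651 m³/s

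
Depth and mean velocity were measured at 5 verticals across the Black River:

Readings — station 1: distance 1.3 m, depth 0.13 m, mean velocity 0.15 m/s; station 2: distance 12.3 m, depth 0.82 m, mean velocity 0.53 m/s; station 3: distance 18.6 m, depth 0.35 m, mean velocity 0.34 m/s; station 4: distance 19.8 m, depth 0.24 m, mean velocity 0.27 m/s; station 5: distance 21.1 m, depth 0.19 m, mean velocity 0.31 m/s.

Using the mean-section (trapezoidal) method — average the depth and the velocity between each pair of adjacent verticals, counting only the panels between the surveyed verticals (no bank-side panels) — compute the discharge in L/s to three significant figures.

3570 L/s

Panel 1-2: Δb = 11 m, d̄ = (0.13+0.82)/2 = 0.475, v̄ = (0.15+0.53)/2 = 0.34 → q = 11×0.475×0.34 = 1.777 m³/s
Panel 2-3: Δb = 6.3 m, d̄ = (0.82+0.35)/2 = 0.585, v̄ = (0.53+0.34)/2 = 0.435 → q = 6.3×0.585×0.435 = 1.603 m³/s
Panel 3-4: Δb = 1.2 m, d̄ = (0.35+0.24)/2 = 0.295, v̄ = (0.34+0.27)/2 = 0.305 → q = 1.2×0.295×0.305 = 0.1080 m³/s
Panel 4-5: Δb = 1.3 m, d̄ = (0.24+0.19)/2 = 0.215, v̄ = (0.27+0.31)/2 = 0.29 → q = 1.3×0.215×0.29 = 0.08106 m³/s
Q = Σ q = 3.569 m³/s
= 3.569 × 1000 = 3569 L/s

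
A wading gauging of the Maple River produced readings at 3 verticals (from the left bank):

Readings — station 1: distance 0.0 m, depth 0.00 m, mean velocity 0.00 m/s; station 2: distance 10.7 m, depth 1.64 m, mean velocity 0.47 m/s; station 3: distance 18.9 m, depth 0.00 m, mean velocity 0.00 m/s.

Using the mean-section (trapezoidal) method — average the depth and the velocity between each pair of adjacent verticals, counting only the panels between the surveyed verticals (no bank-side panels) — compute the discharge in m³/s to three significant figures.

3.64 m³/s

Panel 1-2: Δb = 10.7 m, d̄ = (0.00+1.64)/2 = 0.82, v̄ = (0.00+0.47)/2 = 0.235 → q = 10.7×0.82×0.235 = 2.062 m³/s
Panel 2-3: Δb = 8.2 m, d̄ = (1.64+0.00)/2 = 0.82, v̄ = (0.47+0.00)/2 = 0.235 → q = 8.2×0.82×0.235 = 1.580 m³/s
Q = Σ q = 3.642 m³/s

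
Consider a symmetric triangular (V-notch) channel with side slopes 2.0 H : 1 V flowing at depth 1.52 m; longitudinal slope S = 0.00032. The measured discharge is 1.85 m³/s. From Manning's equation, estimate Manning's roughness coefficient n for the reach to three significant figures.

A = z·y² = 2.0×1.52² = 4.621 m²
P = 2y√(1+z²) = 2×1.52×√(1+2.0²) = 6.798 m
R = A/P = 4.621/6.798 = 0.6798 m
n = (1/Q)·A·R^(2/3)·S^(1/2) = (1/1.85) × 4.621 × 0.7731 × 0.01789 = 0.03454

0.0345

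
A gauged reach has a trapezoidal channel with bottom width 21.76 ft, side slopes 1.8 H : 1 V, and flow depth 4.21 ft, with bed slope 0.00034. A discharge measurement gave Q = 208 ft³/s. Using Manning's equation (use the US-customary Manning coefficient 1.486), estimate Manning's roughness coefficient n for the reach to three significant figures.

0.0350

A = (b + z·y)·y = (21.76 + 1.8×4.21)×4.21 = 123.5 ft²
P = b + 2y√(1+z²) = 21.76 + 2×4.21×√(1+1.8²) = 39.10 ft
R = A/P = 123.5/39.10 = 3.159 ft
n = (1.486/Q)·A·R^(2/3)·S^(1/2) = (1.486/208) × 123.5 × 2.153 × 0.01844 = 0.03503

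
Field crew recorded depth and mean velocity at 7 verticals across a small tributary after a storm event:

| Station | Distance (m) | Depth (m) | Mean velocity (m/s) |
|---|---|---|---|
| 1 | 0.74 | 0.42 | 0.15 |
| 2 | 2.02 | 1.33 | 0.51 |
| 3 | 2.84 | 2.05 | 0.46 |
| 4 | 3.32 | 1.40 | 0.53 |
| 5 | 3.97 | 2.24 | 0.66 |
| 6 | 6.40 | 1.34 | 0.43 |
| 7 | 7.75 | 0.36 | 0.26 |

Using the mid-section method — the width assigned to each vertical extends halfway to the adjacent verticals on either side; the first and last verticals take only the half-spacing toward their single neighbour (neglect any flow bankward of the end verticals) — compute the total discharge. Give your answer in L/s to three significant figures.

5210 L/s

w_1 = (2.02 − 0.74)/2 = 0.64 m; q_1 = 0.15 × 0.42 × 0.64 = 0.04032 m³/s
w_2 = (2.84 − 0.74)/2 = 1.05 m; q_2 = 0.51 × 1.33 × 1.05 = 0.7122 m³/s
w_3 = (3.32 − 2.02)/2 = 0.65 m; q_3 = 0.46 × 2.05 × 0.65 = 0.6130 m³/s
w_4 = (3.97 − 2.84)/2 = 0.565 m; q_4 = 0.53 × 1.40 × 0.565 = 0.4192 m³/s
w_5 = (6.40 − 3.32)/2 = 1.54 m; q_5 = 0.66 × 2.24 × 1.54 = 2.277 m³/s
w_6 = (7.75 − 3.97)/2 = 1.89 m; q_6 = 0.43 × 1.34 × 1.89 = 1.089 m³/s
w_7 = (7.75 − 6.40)/2 = 0.675 m; q_7 = 0.26 × 0.36 × 0.675 = 0.06318 m³/s
Q = Σ qᵢ = 5.214 m³/s
= 5.214 × 1000 = 5214 L/s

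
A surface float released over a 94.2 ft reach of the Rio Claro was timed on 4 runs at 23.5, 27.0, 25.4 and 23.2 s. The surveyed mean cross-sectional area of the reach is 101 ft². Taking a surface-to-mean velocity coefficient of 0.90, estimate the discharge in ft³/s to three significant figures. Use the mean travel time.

t̄ = (23.5 + 27.0 + 25.4 + 23.2) / 4 = 24.775 s
v_surface = L / t̄ = 94.2 / 24.775 = 3.802 ft/s
v_mean = 0.90 × 3.802 = 3.422 ft/s
Q = A × v_mean = 101 × 3.422 = 345.6 ft³/s

346 ft³/s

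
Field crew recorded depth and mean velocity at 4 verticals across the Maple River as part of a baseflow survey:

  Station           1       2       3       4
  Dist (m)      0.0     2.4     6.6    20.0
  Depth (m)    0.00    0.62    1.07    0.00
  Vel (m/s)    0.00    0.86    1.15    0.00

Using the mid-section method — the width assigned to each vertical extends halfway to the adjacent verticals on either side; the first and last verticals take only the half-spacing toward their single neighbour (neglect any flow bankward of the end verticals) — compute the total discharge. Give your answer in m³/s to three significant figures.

12.6 m³/s

w_2 = (6.6 − 0.0)/2 = 3.3 m; q_2 = 0.86 × 0.62 × 3.3 = 1.760 m³/s
w_3 = (20.0 − 2.4)/2 = 8.8 m; q_3 = 1.15 × 1.07 × 8.8 = 10.83 m³/s
Stations 1, 4 contribute zero (depth or velocity is 0).
Q = Σ qᵢ = 12.59 m³/s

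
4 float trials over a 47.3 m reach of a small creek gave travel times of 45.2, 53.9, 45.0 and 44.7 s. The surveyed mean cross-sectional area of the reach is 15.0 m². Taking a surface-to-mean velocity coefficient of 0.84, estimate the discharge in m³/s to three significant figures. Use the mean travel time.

t̄ = (45.2 + 53.9 + 45.0 + 44.7) / 4 = 47.2 s
v_surface = L / t̄ = 47.3 / 47.2 = 1.002 m/s
v_mean = 0.84 × 1.002 = 0.8418 m/s
Q = A × v_mean = 15.0 × 0.8418 = 12.63 m³/s

12.6 m³/s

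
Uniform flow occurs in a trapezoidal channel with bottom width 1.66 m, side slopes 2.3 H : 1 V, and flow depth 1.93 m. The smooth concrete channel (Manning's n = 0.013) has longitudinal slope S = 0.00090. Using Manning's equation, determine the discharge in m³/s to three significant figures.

A = (b + z·y)·y = (1.66 + 2.3×1.93)×1.93 = 11.77 m²
P = b + 2y√(1+z²) = 1.66 + 2×1.93×√(1+2.3²) = 11.34 m
R = A/P = 11.77/11.34 = 1.038 m
Q = (1/n)·A·R^(2/3)·S^(1/2) = (1/0.013) × 11.77 × 1.038^(2/3) × 0.00090^(1/2) = 27.85 m³/s

27.8 m³/s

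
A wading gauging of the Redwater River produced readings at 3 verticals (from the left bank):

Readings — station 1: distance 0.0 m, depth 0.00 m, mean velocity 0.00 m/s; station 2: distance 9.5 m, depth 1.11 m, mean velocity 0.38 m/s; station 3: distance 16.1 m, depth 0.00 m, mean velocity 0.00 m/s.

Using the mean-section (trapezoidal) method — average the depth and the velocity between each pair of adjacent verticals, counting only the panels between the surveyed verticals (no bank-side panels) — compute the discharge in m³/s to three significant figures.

Panel 1-2: Δb = 9.5 m, d̄ = (0.00+1.11)/2 = 0.555, v̄ = (0.00+0.38)/2 = 0.19 → q = 9.5×0.555×0.19 = 1.002 m³/s
Panel 2-3: Δb = 6.6 m, d̄ = (1.11+0.00)/2 = 0.555, v̄ = (0.38+0.00)/2 = 0.19 → q = 6.6×0.555×0.19 = 0.6960 m³/s
Q = Σ q = 1.698 m³/s

1.70 m³/s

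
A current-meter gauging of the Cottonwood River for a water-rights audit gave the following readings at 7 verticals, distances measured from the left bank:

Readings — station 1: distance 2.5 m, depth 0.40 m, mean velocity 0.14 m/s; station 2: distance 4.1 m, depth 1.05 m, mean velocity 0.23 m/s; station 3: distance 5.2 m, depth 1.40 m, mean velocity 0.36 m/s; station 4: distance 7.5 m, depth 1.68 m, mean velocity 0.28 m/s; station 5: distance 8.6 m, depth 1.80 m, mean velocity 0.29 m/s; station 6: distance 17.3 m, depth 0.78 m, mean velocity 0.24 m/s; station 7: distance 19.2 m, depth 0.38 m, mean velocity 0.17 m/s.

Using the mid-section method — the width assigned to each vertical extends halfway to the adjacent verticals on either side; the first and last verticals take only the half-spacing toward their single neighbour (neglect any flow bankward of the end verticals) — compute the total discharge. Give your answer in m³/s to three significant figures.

w_1 = (4.1 − 2.5)/2 = 0.8 m; q_1 = 0.14 × 0.40 × 0.8 = 0.04480 m³/s
w_2 = (5.2 − 2.5)/2 = 1.35 m; q_2 = 0.23 × 1.05 × 1.35 = 0.3260 m³/s
w_3 = (7.5 − 4.1)/2 = 1.7 m; q_3 = 0.36 × 1.40 × 1.7 = 0.8568 m³/s
w_4 = (8.6 − 5.2)/2 = 1.7 m; q_4 = 0.28 × 1.68 × 1.7 = 0.7997 m³/s
w_5 = (17.3 − 7.5)/2 = 4.9 m; q_5 = 0.29 × 1.80 × 4.9 = 2.558 m³/s
w_6 = (19.2 − 8.6)/2 = 5.3 m; q_6 = 0.24 × 0.78 × 5.3 = 0.9922 m³/s
w_7 = (19.2 − 17.3)/2 = 0.95 m; q_7 = 0.17 × 0.38 × 0.95 = 0.06137 m³/s
Q = Σ qᵢ = 5.639 m³/s

5.64 m³/s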